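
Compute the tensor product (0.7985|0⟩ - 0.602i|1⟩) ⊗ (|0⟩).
0.7985|00⟩ - 0.602i|10⟩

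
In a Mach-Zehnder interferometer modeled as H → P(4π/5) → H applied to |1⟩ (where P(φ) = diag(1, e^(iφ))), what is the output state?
(0.9045 - 0.2939i)|0⟩ + (0.09549 + 0.2939i)|1⟩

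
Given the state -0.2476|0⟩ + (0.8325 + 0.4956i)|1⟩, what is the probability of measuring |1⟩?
0.9387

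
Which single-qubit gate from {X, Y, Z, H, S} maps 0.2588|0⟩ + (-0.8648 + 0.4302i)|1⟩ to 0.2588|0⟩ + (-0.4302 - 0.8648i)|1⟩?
S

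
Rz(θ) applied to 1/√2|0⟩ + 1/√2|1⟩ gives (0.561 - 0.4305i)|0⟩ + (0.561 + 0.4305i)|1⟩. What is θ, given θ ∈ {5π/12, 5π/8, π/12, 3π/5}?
5π/12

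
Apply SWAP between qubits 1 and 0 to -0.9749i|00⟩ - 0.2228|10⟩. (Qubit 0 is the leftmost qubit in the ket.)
-0.9749i|00⟩ - 0.2228|01⟩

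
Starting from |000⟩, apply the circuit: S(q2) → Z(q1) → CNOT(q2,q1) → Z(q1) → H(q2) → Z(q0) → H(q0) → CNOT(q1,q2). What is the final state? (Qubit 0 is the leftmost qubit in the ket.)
1/2|000⟩ + 1/2|001⟩ + 1/2|100⟩ + 1/2|101⟩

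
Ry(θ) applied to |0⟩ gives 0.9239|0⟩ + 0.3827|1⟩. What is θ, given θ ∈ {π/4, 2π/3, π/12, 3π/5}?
π/4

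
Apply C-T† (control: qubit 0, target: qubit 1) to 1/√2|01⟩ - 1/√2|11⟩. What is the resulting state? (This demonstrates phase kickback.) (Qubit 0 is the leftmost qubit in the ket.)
1/√2|01⟩ + (-1/2 + (1/2)i)|11⟩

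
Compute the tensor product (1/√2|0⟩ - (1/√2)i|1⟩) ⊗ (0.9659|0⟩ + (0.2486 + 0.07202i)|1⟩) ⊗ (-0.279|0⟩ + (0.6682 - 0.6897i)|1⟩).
-0.1906|000⟩ + (0.4564 - 0.4711i)|001⟩ + (-0.04904 - 0.01421i)|010⟩ + (0.1526 - 0.08721i)|011⟩ + 0.1906i|100⟩ + (-0.4711 - 0.4564i)|101⟩ + (-0.01421 + 0.04904i)|110⟩ + (-0.08721 - 0.1526i)|111⟩

amp(|b₁b₂…⟩) = product of the factor amplitudes for bits b₁, b₂, …; only kets whose every factor amplitude is nonzero survive.
|000⟩: (1/√2)(0.9659)(-0.279) = -0.1906
|001⟩: (1/√2)(0.9659)(0.6682 - 0.6897i) = (0.4564 - 0.4711i)
|010⟩: (1/√2)(0.2486 + 0.07202i)(-0.279) = (-0.04904 - 0.01421i)
|011⟩: (1/√2)(0.2486 + 0.07202i)(0.6682 - 0.6897i) = (0.1526 - 0.08721i)
|100⟩: (-(1/√2)i)(0.9659)(-0.279) = 0.1906i
|101⟩: (-(1/√2)i)(0.9659)(0.6682 - 0.6897i) = (-0.4711 - 0.4564i)
|110⟩: (-(1/√2)i)(0.2486 + 0.07202i)(-0.279) = (-0.01421 + 0.04904i)
|111⟩: (-(1/√2)i)(0.2486 + 0.07202i)(0.6682 - 0.6897i) = (-0.08721 - 0.1526i)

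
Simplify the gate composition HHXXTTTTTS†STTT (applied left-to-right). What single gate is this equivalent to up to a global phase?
I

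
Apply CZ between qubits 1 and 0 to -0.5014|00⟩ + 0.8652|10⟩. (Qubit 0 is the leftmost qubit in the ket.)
-0.5014|00⟩ + 0.8652|10⟩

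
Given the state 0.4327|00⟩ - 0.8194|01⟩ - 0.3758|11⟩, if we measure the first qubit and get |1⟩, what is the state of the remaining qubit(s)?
-|1⟩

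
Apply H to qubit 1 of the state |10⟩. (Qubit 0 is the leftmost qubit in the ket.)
1/√2|10⟩ + 1/√2|11⟩

H on qubit 1 mixes each pair of kets that differ only in qubit 1: amplitudes (a, b) of (|…0…⟩, |…1…⟩) become ((a + b)/√2, (a − b)/√2). Kets absent from the input have amplitude 0.
(|10⟩, |11⟩): (a, b) = (1, 0) → (1/√2, 1/√2)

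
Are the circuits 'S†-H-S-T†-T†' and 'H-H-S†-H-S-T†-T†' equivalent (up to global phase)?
Yes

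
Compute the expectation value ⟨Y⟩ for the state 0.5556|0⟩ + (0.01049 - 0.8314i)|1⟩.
-0.9239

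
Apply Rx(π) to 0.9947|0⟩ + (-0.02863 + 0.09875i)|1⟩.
(0.09875 + 0.02863i)|0⟩ - 0.9947i|1⟩

Rx(π) = [[cos(θ/2), −i·sin(θ/2)], [−i·sin(θ/2), cos(θ/2)]]; θ = π, cos(θ/2) ≈ 0, sin(θ/2) ≈ 1.
With a = amp(|0⟩) = 0.9947 and b = amp(|1⟩) = (-0.02863 + 0.09875i):
new amp(|0⟩) = (-i)·b = (0.09875 + 0.02863i)
new amp(|1⟩) = (-i)·a = -0.9947i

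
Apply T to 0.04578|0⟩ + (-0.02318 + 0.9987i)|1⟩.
0.04578|0⟩ + (-0.7226 + 0.6898i)|1⟩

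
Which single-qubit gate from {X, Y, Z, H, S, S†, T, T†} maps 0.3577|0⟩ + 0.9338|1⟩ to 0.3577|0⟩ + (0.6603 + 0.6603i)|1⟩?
T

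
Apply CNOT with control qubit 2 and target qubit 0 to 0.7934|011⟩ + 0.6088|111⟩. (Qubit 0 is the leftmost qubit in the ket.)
0.6088|011⟩ + 0.7934|111⟩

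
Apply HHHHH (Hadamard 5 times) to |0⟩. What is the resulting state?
1/√2|0⟩ + 1/√2|1⟩

H² = I, so H^5 = H: a single Hadamard. With (a, b) = (1, 0), H gives ((a + b)/√2, (a − b)/√2) = (1/√2, 1/√2).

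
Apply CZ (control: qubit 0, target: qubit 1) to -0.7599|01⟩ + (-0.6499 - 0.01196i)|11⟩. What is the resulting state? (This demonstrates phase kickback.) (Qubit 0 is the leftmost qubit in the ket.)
-0.7599|01⟩ + (0.6499 + 0.01196i)|11⟩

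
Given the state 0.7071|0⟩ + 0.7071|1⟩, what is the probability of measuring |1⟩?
0.5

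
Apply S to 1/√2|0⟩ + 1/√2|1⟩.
1/√2|0⟩ + (1/√2)i|1⟩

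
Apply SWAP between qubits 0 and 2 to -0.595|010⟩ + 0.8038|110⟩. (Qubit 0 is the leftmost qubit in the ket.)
-0.595|010⟩ + 0.8038|011⟩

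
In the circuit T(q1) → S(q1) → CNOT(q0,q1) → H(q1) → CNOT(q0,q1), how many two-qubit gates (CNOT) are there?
2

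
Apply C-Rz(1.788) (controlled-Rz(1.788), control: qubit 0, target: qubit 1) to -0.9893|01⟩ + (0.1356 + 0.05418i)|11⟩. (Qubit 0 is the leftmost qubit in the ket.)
-0.9893|01⟩ + (0.04269 + 0.1396i)|11⟩

C-Rz(1.788) leaves the control-|0⟩ kets |00⟩, |01⟩ unchanged and applies Rz(1.788) to qubit 1 on the control-|1⟩ pair (|10⟩, |11⟩).
Rz(1.788) = [[e^(−iθ/2), 0], [0, e^(iθ/2)]] with e^(±iθ/2) = cos(θ/2) ± i·sin(θ/2); θ = 1.788, cos(θ/2) ≈ 0.626299, sin(θ/2) ≈ 0.779583.
With a = amp(|10⟩) = 0 and b = amp(|11⟩) = (0.1356 + 0.05418i):
new amp(|10⟩) = (0.626299 - 0.779583i)·a = 0
new amp(|11⟩) = (0.626299 + 0.779583i)·b = (0.04269 + 0.1396i)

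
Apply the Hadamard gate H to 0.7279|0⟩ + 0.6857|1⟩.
0.9996|0⟩ + 0.02984|1⟩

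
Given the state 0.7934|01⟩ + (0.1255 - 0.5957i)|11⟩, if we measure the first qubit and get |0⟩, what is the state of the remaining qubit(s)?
|1⟩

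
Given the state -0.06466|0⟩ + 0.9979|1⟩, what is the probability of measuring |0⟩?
0.004181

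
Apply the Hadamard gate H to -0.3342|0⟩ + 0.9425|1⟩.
0.4301|0⟩ - 0.9028|1⟩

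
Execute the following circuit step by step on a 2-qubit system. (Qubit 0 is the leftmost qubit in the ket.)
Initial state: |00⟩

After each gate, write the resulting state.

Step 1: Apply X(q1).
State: |01⟩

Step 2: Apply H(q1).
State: 1/√2|00⟩ - 1/√2|01⟩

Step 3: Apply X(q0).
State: 1/√2|10⟩ - 1/√2|11⟩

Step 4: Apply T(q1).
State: 1/√2|10⟩ + (-1/2 - (1/2)i)|11⟩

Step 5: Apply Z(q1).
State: 1/√2|10⟩ + (1/2 + (1/2)i)|11⟩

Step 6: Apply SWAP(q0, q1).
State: 1/√2|01⟩ + (1/2 + (1/2)i)|11⟩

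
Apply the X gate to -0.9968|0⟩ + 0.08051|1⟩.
0.08051|0⟩ - 0.9968|1⟩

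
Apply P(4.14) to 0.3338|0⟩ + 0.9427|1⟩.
0.3338|0⟩ + (-0.5106 - 0.7924i)|1⟩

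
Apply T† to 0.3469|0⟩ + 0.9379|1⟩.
0.3469|0⟩ + (0.6632 - 0.6632i)|1⟩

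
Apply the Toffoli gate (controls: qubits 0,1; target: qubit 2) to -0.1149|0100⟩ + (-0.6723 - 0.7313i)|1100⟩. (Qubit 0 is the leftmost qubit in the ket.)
-0.1149|0100⟩ + (-0.6723 - 0.7313i)|1110⟩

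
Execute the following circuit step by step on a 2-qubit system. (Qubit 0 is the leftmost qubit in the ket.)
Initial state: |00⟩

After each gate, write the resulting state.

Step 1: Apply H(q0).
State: 1/√2|00⟩ + 1/√2|10⟩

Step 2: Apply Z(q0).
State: 1/√2|00⟩ - 1/√2|10⟩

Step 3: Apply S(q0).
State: 1/√2|00⟩ - (1/√2)i|10⟩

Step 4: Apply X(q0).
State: -(1/√2)i|00⟩ + 1/√2|10⟩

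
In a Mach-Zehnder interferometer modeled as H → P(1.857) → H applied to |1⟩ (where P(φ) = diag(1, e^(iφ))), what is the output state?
(0.6412 - 0.4797i)|0⟩ + (0.3588 + 0.4797i)|1⟩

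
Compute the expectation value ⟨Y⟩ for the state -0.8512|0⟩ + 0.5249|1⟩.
0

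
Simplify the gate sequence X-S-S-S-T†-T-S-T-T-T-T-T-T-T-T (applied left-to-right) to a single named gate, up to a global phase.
X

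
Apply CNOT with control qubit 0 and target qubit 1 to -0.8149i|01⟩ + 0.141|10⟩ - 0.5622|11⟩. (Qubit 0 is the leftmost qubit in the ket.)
-0.8149i|01⟩ - 0.5622|10⟩ + 0.141|11⟩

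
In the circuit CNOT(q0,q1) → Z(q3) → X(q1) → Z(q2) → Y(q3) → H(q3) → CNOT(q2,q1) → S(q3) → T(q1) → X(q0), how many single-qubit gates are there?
8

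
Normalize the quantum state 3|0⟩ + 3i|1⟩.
1/√2|0⟩ + (1/√2)i|1⟩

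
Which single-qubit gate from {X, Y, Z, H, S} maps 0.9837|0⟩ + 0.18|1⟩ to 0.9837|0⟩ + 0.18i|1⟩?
S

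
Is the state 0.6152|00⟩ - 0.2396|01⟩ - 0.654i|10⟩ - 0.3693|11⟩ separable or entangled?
Entangled

Writing the state as a|00⟩ + b|01⟩ + c|10⟩ + d|11⟩, it is a product state iff ad − bc = 0.
Here (a, b, c, d) = (0.6152, -0.2396, -0.654i, -0.3693): ad − bc = (0.6152)(-0.3693) − (-0.2396)(-0.654i) = (-0.2272 - 0.1567i) ≠ 0, so the state is entangled.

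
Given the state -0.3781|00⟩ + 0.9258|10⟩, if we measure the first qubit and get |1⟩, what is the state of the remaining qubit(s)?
|0⟩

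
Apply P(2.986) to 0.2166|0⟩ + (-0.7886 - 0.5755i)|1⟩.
0.2166|0⟩ + (0.8683 + 0.4463i)|1⟩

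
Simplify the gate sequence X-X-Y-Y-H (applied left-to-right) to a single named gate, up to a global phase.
H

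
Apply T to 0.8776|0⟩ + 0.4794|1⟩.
0.8776|0⟩ + (0.339 + 0.339i)|1⟩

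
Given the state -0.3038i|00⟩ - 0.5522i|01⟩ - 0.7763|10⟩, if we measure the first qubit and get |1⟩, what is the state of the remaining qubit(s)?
-|0⟩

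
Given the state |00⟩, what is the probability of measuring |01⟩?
0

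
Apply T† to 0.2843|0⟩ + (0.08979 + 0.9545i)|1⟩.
0.2843|0⟩ + (0.7384 + 0.6114i)|1⟩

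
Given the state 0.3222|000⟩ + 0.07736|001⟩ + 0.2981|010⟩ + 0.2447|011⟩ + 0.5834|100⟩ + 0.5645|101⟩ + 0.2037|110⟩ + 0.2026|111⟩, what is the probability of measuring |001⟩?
0.005985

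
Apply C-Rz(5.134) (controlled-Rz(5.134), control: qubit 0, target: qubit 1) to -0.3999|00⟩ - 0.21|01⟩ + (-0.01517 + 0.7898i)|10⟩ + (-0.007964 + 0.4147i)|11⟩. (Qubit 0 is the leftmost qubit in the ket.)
-0.3999|00⟩ - 0.21|01⟩ + (0.442 - 0.6547i)|10⟩ + (-0.2187 - 0.3524i)|11⟩

C-Rz(5.134) leaves the control-|0⟩ kets |00⟩, |01⟩ unchanged and applies Rz(5.134) to qubit 1 on the control-|1⟩ pair (|10⟩, |11⟩).
Rz(5.134) = [[e^(−iθ/2), 0], [0, e^(iθ/2)]] with e^(±iθ/2) = cos(θ/2) ± i·sin(θ/2); θ = 5.134, cos(θ/2) ≈ -0.839414, sin(θ/2) ≈ 0.543493.
With a = amp(|10⟩) = (-0.01517 + 0.7898i) and b = amp(|11⟩) = (-0.007964 + 0.4147i):
new amp(|10⟩) = (-0.839414 - 0.543493i)·a = (0.442 - 0.6547i)
new amp(|11⟩) = (-0.839414 + 0.543493i)·b = (-0.2187 - 0.3524i)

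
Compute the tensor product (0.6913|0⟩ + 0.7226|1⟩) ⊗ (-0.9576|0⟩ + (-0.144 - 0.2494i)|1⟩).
-0.662|00⟩ + (-0.09955 - 0.1724i)|01⟩ - 0.692|10⟩ + (-0.1041 - 0.1802i)|11⟩

amp(|b₁b₂…⟩) = product of the factor amplitudes for bits b₁, b₂, …; only kets whose every factor amplitude is nonzero survive.
|00⟩: (0.6913)(-0.9576) = -0.662
|01⟩: (0.6913)(-0.144 - 0.2494i) = (-0.09955 - 0.1724i)
|10⟩: (0.7226)(-0.9576) = -0.692
|11⟩: (0.7226)(-0.144 - 0.2494i) = (-0.1041 - 0.1802i)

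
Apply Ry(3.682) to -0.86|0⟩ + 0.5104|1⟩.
-0.2623|0⟩ - 0.965|1⟩

Ry(3.682) = [[cos(θ/2), −sin(θ/2)], [sin(θ/2), cos(θ/2)]]; θ = 3.682, cos(θ/2) ≈ -0.266928, sin(θ/2) ≈ 0.963717.
With a = amp(|0⟩) = -0.86 and b = amp(|1⟩) = 0.5104:
new amp(|0⟩) = (-0.266928)·a + (-0.963717)·b = -0.2623
new amp(|1⟩) = (0.963717)·a + (-0.266928)·b = -0.965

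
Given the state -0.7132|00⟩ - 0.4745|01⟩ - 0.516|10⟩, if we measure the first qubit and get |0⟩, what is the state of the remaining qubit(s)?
-0.8326|0⟩ - 0.5539|1⟩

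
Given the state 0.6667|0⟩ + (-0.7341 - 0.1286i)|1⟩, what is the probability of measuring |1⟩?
0.5554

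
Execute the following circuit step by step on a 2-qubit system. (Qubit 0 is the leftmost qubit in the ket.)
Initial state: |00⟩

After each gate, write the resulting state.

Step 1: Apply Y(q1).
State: i|01⟩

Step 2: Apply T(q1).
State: (-1/√2 + (1/√2)i)|01⟩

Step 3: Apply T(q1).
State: -|01⟩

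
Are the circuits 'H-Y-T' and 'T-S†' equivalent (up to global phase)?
No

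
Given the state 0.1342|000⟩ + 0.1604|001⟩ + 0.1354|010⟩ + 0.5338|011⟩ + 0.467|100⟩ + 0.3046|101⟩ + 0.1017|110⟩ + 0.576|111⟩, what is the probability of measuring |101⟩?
0.09278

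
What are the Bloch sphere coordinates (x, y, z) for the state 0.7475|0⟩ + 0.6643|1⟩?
(0.9931, 0, 0.1175)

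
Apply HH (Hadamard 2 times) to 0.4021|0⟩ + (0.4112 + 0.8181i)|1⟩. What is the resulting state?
0.4021|0⟩ + (0.4112 + 0.8181i)|1⟩

H² = I, so an even number of Hadamards cancels: H^2 = I and the state is unchanged.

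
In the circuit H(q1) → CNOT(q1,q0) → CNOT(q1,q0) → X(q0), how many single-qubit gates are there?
2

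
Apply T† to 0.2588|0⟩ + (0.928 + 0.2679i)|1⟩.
0.2588|0⟩ + (0.8456 - 0.4668i)|1⟩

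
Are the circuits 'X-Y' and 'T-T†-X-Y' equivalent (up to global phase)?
Yes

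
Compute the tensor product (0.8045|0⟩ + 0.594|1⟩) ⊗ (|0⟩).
0.8045|00⟩ + 0.594|10⟩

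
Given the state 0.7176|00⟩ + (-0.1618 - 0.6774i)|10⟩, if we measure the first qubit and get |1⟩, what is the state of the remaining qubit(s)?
(-0.2323 - 0.9726i)|0⟩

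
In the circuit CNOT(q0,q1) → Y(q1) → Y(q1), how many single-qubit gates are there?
2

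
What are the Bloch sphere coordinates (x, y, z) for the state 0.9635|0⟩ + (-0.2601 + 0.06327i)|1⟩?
(-0.5012, 0.1219, 0.8567)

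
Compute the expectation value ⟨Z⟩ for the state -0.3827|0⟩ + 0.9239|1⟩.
-0.7071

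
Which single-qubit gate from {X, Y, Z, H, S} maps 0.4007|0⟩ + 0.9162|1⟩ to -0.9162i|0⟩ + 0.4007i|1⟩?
Y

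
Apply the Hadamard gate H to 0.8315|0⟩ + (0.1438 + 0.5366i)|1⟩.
(0.6896 + 0.3794i)|0⟩ + (0.4863 - 0.3794i)|1⟩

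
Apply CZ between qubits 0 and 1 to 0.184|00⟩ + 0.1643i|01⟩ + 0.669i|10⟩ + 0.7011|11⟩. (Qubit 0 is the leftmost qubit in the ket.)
0.184|00⟩ + 0.1643i|01⟩ + 0.669i|10⟩ - 0.7011|11⟩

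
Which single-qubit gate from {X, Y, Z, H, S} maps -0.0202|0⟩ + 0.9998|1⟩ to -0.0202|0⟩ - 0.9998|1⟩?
Z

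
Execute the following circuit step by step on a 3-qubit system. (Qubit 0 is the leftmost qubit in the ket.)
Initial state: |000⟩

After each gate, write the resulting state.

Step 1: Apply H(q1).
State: 1/√2|000⟩ + 1/√2|010⟩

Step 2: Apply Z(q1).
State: 1/√2|000⟩ - 1/√2|010⟩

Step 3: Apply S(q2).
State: 1/√2|000⟩ - 1/√2|010⟩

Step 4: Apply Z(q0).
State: 1/√2|000⟩ - 1/√2|010⟩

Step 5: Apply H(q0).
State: 1/2|000⟩ - 1/2|010⟩ + 1/2|100⟩ - 1/2|110⟩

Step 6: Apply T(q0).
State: 1/2|000⟩ - 1/2|010⟩ + (1/√8 + (1/√8)i)|100⟩ + (-1/√8 - (1/√8)i)|110⟩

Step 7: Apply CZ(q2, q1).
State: 1/2|000⟩ - 1/2|010⟩ + (1/√8 + (1/√8)i)|100⟩ + (-1/√8 - (1/√8)i)|110⟩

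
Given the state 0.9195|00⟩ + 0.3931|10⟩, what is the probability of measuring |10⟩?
0.1545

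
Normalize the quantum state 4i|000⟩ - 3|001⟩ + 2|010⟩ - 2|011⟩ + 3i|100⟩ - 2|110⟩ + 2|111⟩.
0.5657i|000⟩ - 0.4243|001⟩ + 0.2828|010⟩ - 0.2828|011⟩ + 0.4243i|100⟩ - 0.2828|110⟩ + 0.2828|111⟩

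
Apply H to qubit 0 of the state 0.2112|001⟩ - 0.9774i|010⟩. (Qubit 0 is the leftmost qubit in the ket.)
0.1493|001⟩ - 0.6911i|010⟩ + 0.1493|101⟩ - 0.6911i|110⟩

H on qubit 0 mixes each pair of kets that differ only in qubit 0: amplitudes (a, b) of (|…0…⟩, |…1…⟩) become ((a + b)/√2, (a − b)/√2). Kets absent from the input have amplitude 0.
(|001⟩, |101⟩): (a, b) = (0.2112, 0) → (0.1493, 0.1493)
(|010⟩, |110⟩): (a, b) = (-0.9774i, 0) → (-0.6911i, -0.6911i)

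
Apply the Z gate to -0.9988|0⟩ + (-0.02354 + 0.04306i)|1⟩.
-0.9988|0⟩ + (0.02354 - 0.04306i)|1⟩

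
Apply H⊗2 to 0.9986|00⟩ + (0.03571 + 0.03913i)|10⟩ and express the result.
(0.5172 + 0.01957i)|00⟩ + (0.5172 + 0.01957i)|01⟩ + (0.4814 - 0.01957i)|10⟩ + (0.4814 - 0.01957i)|11⟩

H⊗2 gives amp(|y⟩) = (1/2) Σ_x (−1)^(x·y) amp(|x⟩), where x·y is the number of positions in which both x and y have a 1.
|00⟩: (0.9986 + (0.03571 + 0.03913i))/2 = (0.5172 + 0.01957i)
|01⟩: (0.9986 + (0.03571 + 0.03913i))/2 = (0.5172 + 0.01957i)
|10⟩: (0.9986 - (0.03571 + 0.03913i))/2 = (0.4814 - 0.01957i)
|11⟩: (0.9986 - (0.03571 + 0.03913i))/2 = (0.4814 - 0.01957i)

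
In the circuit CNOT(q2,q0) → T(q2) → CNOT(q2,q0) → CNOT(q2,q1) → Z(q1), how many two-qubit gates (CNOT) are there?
3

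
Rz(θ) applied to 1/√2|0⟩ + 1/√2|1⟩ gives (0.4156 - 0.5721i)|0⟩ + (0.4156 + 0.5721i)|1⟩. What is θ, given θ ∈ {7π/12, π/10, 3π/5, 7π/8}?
3π/5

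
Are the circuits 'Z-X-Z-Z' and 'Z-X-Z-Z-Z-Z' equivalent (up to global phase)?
Yes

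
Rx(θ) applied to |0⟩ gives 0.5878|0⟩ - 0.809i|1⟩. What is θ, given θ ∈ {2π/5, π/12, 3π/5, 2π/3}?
3π/5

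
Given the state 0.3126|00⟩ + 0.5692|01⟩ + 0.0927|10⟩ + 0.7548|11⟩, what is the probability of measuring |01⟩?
0.324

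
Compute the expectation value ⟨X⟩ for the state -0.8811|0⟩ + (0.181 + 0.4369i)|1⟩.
-0.319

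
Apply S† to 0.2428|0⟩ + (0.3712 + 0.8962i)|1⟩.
0.2428|0⟩ + (0.8962 - 0.3712i)|1⟩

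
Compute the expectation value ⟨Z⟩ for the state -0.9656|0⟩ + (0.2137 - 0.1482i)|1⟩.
0.8648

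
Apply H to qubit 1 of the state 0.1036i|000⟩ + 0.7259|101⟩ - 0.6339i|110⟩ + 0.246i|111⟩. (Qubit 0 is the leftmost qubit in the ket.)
0.07326i|000⟩ + 0.07326i|010⟩ - 0.4482i|100⟩ + (0.5133 + 0.1739i)|101⟩ + 0.4482i|110⟩ + (0.5133 - 0.1739i)|111⟩

H on qubit 1 mixes each pair of kets that differ only in qubit 1: amplitudes (a, b) of (|…0…⟩, |…1…⟩) become ((a + b)/√2, (a − b)/√2). Kets absent from the input have amplitude 0.
(|000⟩, |010⟩): (a, b) = (0.1036i, 0) → (0.07326i, 0.07326i)
(|100⟩, |110⟩): (a, b) = (0, -0.6339i) → (-0.4482i, 0.4482i)
(|101⟩, |111⟩): (a, b) = (0.7259, 0.246i) → ((0.5133 + 0.1739i), (0.5133 - 0.1739i))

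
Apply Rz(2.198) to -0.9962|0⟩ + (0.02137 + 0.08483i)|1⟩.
(-0.4528 + 0.8874i)|0⟩ + (-0.06585 + 0.05759i)|1⟩

Rz(2.198) = [[e^(−iθ/2), 0], [0, e^(iθ/2)]] with e^(±iθ/2) = cos(θ/2) ± i·sin(θ/2); θ = 2.198, cos(θ/2) ≈ 0.454487, sin(θ/2) ≈ 0.890753.
With a = amp(|0⟩) = -0.9962 and b = amp(|1⟩) = (0.02137 + 0.08483i):
new amp(|0⟩) = (0.454487 - 0.890753i)·a = (-0.4528 + 0.8874i)
new amp(|1⟩) = (0.454487 + 0.890753i)·b = (-0.06585 + 0.05759i)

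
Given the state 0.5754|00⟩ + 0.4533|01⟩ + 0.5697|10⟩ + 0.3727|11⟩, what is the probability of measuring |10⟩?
0.3246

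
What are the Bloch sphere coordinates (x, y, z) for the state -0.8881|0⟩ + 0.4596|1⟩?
(-0.8163, 0, 0.5775)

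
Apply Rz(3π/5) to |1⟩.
(0.5878 + 0.809i)|1⟩

Rz(3π/5) = [[e^(−iθ/2), 0], [0, e^(iθ/2)]] with e^(±iθ/2) = cos(θ/2) ± i·sin(θ/2); θ = 3π/5, cos(θ/2) ≈ 0.587785, sin(θ/2) ≈ 0.809017.
With a = amp(|0⟩) = 0 and b = amp(|1⟩) = 1:
new amp(|0⟩) = (0.587785 - 0.809017i)·a = 0
new amp(|1⟩) = (0.587785 + 0.809017i)·b = (0.5878 + 0.809i)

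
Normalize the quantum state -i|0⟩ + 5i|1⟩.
-0.1961i|0⟩ + 0.9806i|1⟩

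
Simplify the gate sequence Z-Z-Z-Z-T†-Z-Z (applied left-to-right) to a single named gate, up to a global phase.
T†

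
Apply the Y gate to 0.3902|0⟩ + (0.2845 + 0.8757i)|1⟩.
(0.8757 - 0.2845i)|0⟩ + 0.3902i|1⟩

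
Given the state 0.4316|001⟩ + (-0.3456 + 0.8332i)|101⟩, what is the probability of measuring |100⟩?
0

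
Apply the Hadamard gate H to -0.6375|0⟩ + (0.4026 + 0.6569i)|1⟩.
(-0.1661 + 0.4645i)|0⟩ + (-0.7355 - 0.4645i)|1⟩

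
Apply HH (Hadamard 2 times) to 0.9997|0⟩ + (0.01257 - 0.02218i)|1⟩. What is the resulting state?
0.9997|0⟩ + (0.01257 - 0.02218i)|1⟩

H² = I, so an even number of Hadamards cancels: H^2 = I and the state is unchanged.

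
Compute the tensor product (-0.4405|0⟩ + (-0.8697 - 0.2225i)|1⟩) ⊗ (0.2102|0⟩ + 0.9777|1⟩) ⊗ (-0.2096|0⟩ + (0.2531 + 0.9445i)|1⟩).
0.01941|000⟩ + (-0.02344 - 0.08745i)|001⟩ + 0.09027|010⟩ + (-0.109 - 0.4068i)|011⟩ + (0.03832 + 0.009803i)|100⟩ + (-0.002096 - 0.1845i)|101⟩ + (0.1782 + 0.0456i)|110⟩ + (-0.009747 - 0.8582i)|111⟩

amp(|b₁b₂…⟩) = product of the factor amplitudes for bits b₁, b₂, …; only kets whose every factor amplitude is nonzero survive.
|000⟩: (-0.4405)(0.2102)(-0.2096) = 0.01941
|001⟩: (-0.4405)(0.2102)(0.2531 + 0.9445i) = (-0.02344 - 0.08745i)
|010⟩: (-0.4405)(0.9777)(-0.2096) = 0.09027
|011⟩: (-0.4405)(0.9777)(0.2531 + 0.9445i) = (-0.109 - 0.4068i)
|100⟩: (-0.8697 - 0.2225i)(0.2102)(-0.2096) = (0.03832 + 0.009803i)
|101⟩: (-0.8697 - 0.2225i)(0.2102)(0.2531 + 0.9445i) = (-0.002096 - 0.1845i)
|110⟩: (-0.8697 - 0.2225i)(0.9777)(-0.2096) = (0.1782 + 0.0456i)
|111⟩: (-0.8697 - 0.2225i)(0.9777)(0.2531 + 0.9445i) = (-0.009747 - 0.8582i)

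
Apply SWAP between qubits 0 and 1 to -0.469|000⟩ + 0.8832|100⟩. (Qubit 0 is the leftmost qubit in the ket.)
-0.469|000⟩ + 0.8832|010⟩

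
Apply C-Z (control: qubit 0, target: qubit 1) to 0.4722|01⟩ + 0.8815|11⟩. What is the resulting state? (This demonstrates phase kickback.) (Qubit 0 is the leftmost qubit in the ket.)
0.4722|01⟩ - 0.8815|11⟩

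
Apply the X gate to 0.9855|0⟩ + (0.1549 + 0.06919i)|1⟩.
(0.1549 + 0.06919i)|0⟩ + 0.9855|1⟩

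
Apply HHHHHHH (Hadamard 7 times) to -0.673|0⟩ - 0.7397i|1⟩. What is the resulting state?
(-0.4759 - 0.523i)|0⟩ + (-0.4759 + 0.523i)|1⟩

H² = I, so H^7 = H: a single Hadamard. With (a, b) = (-0.673, -0.7397i), H gives ((a + b)/√2, (a − b)/√2) = ((-0.4759 - 0.523i), (-0.4759 + 0.523i)).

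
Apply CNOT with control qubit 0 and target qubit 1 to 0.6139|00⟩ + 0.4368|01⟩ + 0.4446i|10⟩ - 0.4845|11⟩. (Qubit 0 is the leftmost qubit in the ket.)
0.6139|00⟩ + 0.4368|01⟩ - 0.4845|10⟩ + 0.4446i|11⟩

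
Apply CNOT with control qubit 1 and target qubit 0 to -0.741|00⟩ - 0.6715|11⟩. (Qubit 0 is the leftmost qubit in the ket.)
-0.741|00⟩ - 0.6715|01⟩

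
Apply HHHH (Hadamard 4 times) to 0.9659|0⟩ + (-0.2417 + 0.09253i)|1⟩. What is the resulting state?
0.9659|0⟩ + (-0.2417 + 0.09253i)|1⟩

H² = I, so an even number of Hadamards cancels: H^4 = I and the state is unchanged.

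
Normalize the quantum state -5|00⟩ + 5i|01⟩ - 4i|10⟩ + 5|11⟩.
-0.5241|00⟩ + 0.5241i|01⟩ - 0.4193i|10⟩ + 0.5241|11⟩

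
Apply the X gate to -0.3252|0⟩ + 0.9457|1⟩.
0.9457|0⟩ - 0.3252|1⟩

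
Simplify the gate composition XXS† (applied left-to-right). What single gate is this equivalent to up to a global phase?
S†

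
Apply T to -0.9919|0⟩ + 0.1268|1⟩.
-0.9919|0⟩ + (0.08966 + 0.08966i)|1⟩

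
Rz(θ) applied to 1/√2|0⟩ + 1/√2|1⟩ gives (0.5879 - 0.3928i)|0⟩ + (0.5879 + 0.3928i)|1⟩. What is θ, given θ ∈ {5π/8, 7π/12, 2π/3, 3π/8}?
3π/8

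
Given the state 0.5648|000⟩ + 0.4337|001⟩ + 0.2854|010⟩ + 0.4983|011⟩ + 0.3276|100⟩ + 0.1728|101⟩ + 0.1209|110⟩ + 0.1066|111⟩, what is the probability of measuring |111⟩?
0.01136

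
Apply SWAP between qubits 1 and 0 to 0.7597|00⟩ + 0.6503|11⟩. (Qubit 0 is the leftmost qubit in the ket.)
0.7597|00⟩ + 0.6503|11⟩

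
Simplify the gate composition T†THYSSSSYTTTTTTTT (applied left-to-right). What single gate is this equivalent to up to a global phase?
H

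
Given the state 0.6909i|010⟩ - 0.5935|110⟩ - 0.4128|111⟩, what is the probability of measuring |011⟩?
0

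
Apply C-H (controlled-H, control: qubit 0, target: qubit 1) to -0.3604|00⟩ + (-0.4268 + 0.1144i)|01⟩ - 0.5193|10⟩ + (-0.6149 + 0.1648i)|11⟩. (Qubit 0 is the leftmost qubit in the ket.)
-0.3604|00⟩ + (-0.4268 + 0.1144i)|01⟩ + (-0.802 + 0.1165i)|10⟩ + (0.0676 - 0.1165i)|11⟩

C-H leaves the control-|0⟩ kets |00⟩, |01⟩ unchanged and applies H to qubit 1 on the control-|1⟩ pair (|10⟩, |11⟩).
H = [[1/√2, 1/√2], [1/√2, -1/√2]].
With a = amp(|10⟩) = -0.5193 and b = amp(|11⟩) = (-0.6149 + 0.1648i):
new amp(|10⟩) = (1/√2)·a + (1/√2)·b = (-0.802 + 0.1165i)
new amp(|11⟩) = (1/√2)·a + (-1/√2)·b = (0.0676 - 0.1165i)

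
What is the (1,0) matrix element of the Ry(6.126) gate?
0.07851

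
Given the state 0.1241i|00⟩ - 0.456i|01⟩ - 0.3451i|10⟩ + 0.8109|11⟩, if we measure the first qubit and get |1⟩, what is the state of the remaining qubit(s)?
-0.3916i|0⟩ + 0.9201|1⟩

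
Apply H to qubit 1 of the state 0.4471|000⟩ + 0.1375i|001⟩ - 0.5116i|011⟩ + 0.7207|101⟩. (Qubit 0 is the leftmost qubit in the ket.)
0.3161|000⟩ - 0.2645i|001⟩ + 0.3161|010⟩ + 0.459i|011⟩ + 0.5096|101⟩ + 0.5096|111⟩

H on qubit 1 mixes each pair of kets that differ only in qubit 1: amplitudes (a, b) of (|…0…⟩, |…1…⟩) become ((a + b)/√2, (a − b)/√2). Kets absent from the input have amplitude 0.
(|000⟩, |010⟩): (a, b) = (0.4471, 0) → (0.3161, 0.3161)
(|001⟩, |011⟩): (a, b) = (0.1375i, -0.5116i) → (-0.2645i, 0.459i)
(|101⟩, |111⟩): (a, b) = (0.7207, 0) → (0.5096, 0.5096)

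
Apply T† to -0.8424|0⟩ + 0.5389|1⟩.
-0.8424|0⟩ + (0.3811 - 0.3811i)|1⟩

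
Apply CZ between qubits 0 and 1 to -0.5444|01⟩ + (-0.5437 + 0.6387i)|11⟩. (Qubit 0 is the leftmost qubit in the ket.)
-0.5444|01⟩ + (0.5437 - 0.6387i)|11⟩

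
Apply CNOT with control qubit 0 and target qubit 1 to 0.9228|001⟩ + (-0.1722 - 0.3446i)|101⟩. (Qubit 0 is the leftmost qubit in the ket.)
0.9228|001⟩ + (-0.1722 - 0.3446i)|111⟩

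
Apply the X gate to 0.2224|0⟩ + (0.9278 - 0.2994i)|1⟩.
(0.9278 - 0.2994i)|0⟩ + 0.2224|1⟩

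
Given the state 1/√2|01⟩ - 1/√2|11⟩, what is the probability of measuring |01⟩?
1/2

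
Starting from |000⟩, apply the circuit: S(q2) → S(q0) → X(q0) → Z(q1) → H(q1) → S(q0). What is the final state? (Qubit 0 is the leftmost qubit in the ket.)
(1/√2)i|100⟩ + (1/√2)i|110⟩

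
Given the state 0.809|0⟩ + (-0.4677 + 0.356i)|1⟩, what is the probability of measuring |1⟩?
0.3455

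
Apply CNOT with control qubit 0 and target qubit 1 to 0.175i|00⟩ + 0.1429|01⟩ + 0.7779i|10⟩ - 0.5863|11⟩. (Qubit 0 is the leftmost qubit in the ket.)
0.175i|00⟩ + 0.1429|01⟩ - 0.5863|10⟩ + 0.7779i|11⟩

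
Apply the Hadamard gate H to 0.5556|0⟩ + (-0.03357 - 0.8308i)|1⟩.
(0.3691 - 0.5875i)|0⟩ + (0.4166 + 0.5875i)|1⟩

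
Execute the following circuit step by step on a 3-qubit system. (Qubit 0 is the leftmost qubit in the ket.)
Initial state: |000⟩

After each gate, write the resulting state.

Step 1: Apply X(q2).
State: |001⟩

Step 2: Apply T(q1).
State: |001⟩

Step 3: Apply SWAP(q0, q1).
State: |001⟩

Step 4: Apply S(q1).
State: |001⟩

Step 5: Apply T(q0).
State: |001⟩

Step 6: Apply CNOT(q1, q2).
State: |001⟩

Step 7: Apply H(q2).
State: 1/√2|000⟩ - 1/√2|001⟩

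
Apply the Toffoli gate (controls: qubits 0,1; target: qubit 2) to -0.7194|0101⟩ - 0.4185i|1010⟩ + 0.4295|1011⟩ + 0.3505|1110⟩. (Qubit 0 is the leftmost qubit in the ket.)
-0.7194|0101⟩ - 0.4185i|1010⟩ + 0.4295|1011⟩ + 0.3505|1100⟩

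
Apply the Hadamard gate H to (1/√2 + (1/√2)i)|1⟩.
(1/2 + (1/2)i)|0⟩ + (-1/2 - (1/2)i)|1⟩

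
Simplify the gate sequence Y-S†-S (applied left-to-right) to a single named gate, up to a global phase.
Y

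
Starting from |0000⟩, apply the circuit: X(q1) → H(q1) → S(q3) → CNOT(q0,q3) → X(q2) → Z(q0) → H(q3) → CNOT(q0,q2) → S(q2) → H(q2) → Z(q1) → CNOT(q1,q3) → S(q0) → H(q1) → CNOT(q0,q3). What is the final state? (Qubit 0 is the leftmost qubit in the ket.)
(1/2)i|0000⟩ + (1/2)i|0001⟩ - (1/2)i|0010⟩ - (1/2)i|0011⟩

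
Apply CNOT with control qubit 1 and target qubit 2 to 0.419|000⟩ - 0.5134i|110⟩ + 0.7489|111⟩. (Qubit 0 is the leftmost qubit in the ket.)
0.419|000⟩ + 0.7489|110⟩ - 0.5134i|111⟩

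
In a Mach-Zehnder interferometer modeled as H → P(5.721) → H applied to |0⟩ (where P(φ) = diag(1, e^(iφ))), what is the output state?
(0.923 - 0.2665i)|0⟩ + (0.07695 + 0.2665i)|1⟩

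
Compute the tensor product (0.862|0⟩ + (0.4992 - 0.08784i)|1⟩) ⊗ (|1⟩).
0.862|01⟩ + (0.4992 - 0.08784i)|11⟩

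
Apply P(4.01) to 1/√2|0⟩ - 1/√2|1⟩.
1/√2|0⟩ + (0.4568 + 0.5397i)|1⟩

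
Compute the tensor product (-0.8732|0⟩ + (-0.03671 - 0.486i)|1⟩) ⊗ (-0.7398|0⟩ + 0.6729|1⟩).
0.646|00⟩ - 0.5876|01⟩ + (0.02716 + 0.3595i)|10⟩ + (-0.0247 - 0.327i)|11⟩

amp(|b₁b₂…⟩) = product of the factor amplitudes for bits b₁, b₂, …; only kets whose every factor amplitude is nonzero survive.
|00⟩: (-0.8732)(-0.7398) = 0.646
|01⟩: (-0.8732)(0.6729) = -0.5876
|10⟩: (-0.03671 - 0.486i)(-0.7398) = (0.02716 + 0.3595i)
|11⟩: (-0.03671 - 0.486i)(0.6729) = (-0.0247 - 0.327i)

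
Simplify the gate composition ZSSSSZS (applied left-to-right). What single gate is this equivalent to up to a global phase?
S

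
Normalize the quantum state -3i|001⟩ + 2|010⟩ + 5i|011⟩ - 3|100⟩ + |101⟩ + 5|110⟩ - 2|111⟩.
-0.3419i|001⟩ + 0.2279|010⟩ + 0.5698i|011⟩ - 0.3419|100⟩ + 0.114|101⟩ + 0.5698|110⟩ - 0.2279|111⟩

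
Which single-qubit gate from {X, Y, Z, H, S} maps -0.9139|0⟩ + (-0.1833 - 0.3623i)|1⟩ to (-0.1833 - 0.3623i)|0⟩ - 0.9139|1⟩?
X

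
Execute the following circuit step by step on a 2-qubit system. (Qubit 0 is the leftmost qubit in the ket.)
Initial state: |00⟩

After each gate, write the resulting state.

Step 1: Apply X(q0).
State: |10⟩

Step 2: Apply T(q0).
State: (1/√2 + (1/√2)i)|10⟩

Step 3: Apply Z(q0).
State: (-1/√2 - (1/√2)i)|10⟩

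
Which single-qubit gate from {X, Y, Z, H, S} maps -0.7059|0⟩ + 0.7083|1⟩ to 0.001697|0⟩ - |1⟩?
H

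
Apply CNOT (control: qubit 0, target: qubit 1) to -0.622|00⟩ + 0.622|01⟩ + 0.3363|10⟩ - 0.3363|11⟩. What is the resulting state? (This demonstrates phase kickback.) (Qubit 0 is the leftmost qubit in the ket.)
-0.622|00⟩ + 0.622|01⟩ - 0.3363|10⟩ + 0.3363|11⟩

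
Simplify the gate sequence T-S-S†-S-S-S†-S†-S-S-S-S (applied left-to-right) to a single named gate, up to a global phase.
T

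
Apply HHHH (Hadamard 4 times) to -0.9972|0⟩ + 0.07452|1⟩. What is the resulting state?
-0.9972|0⟩ + 0.07452|1⟩

H² = I, so an even number of Hadamards cancels: H^4 = I and the state is unchanged.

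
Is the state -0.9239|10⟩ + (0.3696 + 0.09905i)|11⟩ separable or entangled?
Separable

Writing the state as a|00⟩ + b|01⟩ + c|10⟩ + d|11⟩, it is a product state iff ad − bc = 0.
Here (a, b, c, d) = (0, 0, -0.9239, (0.3696 + 0.09905i)): ad − bc = (0)(0.3696 + 0.09905i) − (0)(-0.9239) = 0, so the state is separable.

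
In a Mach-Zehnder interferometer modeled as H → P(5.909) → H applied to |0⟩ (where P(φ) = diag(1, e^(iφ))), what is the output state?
(0.9654 - 0.1828i)|0⟩ + (0.0346 + 0.1828i)|1⟩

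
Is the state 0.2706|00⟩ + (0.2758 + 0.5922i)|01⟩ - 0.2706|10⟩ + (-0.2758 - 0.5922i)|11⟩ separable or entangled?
Separable

Writing the state as a|00⟩ + b|01⟩ + c|10⟩ + d|11⟩, it is a product state iff ad − bc = 0.
Here (a, b, c, d) = (0.2706, (0.2758 + 0.5922i), -0.2706, (-0.2758 - 0.5922i)): ad − bc = (0.2706)(-0.2758 - 0.5922i) − (0.2758 + 0.5922i)(-0.2706) = 0, so the state is separable.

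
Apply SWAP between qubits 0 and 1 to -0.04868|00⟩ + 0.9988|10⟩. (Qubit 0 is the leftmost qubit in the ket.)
-0.04868|00⟩ + 0.9988|01⟩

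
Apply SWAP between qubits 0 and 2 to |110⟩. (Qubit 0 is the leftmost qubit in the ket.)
|011⟩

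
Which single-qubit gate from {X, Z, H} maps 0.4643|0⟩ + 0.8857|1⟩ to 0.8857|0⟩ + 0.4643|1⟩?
X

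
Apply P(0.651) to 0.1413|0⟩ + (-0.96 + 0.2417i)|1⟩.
0.1413|0⟩ + (-0.9101 - 0.3895i)|1⟩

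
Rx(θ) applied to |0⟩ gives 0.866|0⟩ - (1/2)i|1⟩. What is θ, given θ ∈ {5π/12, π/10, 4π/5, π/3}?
π/3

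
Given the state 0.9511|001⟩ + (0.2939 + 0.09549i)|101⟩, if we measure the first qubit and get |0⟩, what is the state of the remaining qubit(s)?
|01⟩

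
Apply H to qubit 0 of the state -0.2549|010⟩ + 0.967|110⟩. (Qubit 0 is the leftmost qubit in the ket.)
0.5035|010⟩ - 0.864|110⟩

H on qubit 0 mixes each pair of kets that differ only in qubit 0: amplitudes (a, b) of (|…0…⟩, |…1…⟩) become ((a + b)/√2, (a − b)/√2). Kets absent from the input have amplitude 0.
(|010⟩, |110⟩): (a, b) = (-0.2549, 0.967) → (0.5035, -0.864)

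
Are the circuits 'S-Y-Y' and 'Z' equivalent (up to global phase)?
No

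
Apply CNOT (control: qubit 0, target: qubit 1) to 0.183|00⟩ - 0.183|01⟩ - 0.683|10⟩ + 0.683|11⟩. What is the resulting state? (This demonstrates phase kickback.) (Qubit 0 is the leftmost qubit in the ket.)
0.183|00⟩ - 0.183|01⟩ + 0.683|10⟩ - 0.683|11⟩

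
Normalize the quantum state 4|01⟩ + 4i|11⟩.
1/√2|01⟩ + (1/√2)i|11⟩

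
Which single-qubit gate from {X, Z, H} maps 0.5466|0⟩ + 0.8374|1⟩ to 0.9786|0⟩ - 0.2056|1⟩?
H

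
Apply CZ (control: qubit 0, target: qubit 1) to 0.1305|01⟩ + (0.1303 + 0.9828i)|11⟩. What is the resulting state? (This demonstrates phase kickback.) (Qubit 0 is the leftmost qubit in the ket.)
0.1305|01⟩ + (-0.1303 - 0.9828i)|11⟩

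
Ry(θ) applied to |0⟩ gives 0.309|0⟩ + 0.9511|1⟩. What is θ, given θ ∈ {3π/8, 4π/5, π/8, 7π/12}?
4π/5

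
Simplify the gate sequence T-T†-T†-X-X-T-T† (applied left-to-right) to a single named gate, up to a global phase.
T†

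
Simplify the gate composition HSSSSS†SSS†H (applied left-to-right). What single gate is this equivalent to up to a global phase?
I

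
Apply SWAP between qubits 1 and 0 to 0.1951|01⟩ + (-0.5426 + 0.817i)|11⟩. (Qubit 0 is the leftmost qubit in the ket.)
0.1951|10⟩ + (-0.5426 + 0.817i)|11⟩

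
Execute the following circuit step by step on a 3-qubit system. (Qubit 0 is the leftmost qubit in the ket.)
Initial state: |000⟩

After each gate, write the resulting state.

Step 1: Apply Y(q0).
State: i|100⟩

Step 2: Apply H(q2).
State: (1/√2)i|100⟩ + (1/√2)i|101⟩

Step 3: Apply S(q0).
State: -1/√2|100⟩ - 1/√2|101⟩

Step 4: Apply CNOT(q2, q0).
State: -1/√2|001⟩ - 1/√2|100⟩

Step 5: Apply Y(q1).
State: -(1/√2)i|011⟩ - (1/√2)i|110⟩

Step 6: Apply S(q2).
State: 1/√2|011⟩ - (1/√2)i|110⟩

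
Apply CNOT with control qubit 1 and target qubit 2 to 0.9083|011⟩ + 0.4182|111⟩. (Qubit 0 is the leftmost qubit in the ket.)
0.9083|010⟩ + 0.4182|110⟩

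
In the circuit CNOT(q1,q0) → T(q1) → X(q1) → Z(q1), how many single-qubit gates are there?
3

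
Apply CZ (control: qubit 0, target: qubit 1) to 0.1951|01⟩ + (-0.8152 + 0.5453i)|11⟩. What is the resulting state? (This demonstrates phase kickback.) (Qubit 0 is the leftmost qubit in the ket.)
0.1951|01⟩ + (0.8152 - 0.5453i)|11⟩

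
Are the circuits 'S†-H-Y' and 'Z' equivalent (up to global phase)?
No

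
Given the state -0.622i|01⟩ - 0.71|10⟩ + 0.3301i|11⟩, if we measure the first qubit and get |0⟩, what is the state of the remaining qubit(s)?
-i|1⟩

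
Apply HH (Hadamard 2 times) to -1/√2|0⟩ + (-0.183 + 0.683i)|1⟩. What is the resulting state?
-1/√2|0⟩ + (-0.183 + 0.683i)|1⟩

H² = I, so an even number of Hadamards cancels: H^2 = I and the state is unchanged.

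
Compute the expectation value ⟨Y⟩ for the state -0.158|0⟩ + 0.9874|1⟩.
0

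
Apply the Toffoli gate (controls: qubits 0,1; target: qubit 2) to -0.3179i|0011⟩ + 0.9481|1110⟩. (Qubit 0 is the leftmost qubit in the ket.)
-0.3179i|0011⟩ + 0.9481|1100⟩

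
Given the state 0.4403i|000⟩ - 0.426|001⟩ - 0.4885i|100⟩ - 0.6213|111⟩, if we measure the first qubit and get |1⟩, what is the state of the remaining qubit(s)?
-0.6181i|00⟩ - 0.7861|11⟩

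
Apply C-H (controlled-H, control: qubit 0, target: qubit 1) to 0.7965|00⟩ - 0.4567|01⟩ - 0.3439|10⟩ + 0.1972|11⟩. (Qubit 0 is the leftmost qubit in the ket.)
0.7965|00⟩ - 0.4567|01⟩ - 0.1037|10⟩ - 0.3826|11⟩

C-H leaves the control-|0⟩ kets |00⟩, |01⟩ unchanged and applies H to qubit 1 on the control-|1⟩ pair (|10⟩, |11⟩).
H = [[1/√2, 1/√2], [1/√2, -1/√2]].
With a = amp(|10⟩) = -0.3439 and b = amp(|11⟩) = 0.1972:
new amp(|10⟩) = (1/√2)·a + (1/√2)·b = -0.1037
new amp(|11⟩) = (1/√2)·a + (-1/√2)·b = -0.3826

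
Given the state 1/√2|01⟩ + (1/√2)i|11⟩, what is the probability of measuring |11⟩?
1/2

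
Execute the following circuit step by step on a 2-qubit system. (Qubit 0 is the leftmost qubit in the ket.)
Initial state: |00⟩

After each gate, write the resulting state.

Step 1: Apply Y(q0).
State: i|10⟩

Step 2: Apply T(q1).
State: i|10⟩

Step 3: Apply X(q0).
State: i|00⟩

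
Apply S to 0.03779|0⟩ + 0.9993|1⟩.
0.03779|0⟩ + 0.9993i|1⟩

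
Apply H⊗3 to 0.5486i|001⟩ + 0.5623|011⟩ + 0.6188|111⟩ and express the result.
(0.4176 + 0.194i)|000⟩ + (-0.4176 - 0.194i)|001⟩ + (-0.4176 + 0.194i)|010⟩ + (0.4176 - 0.194i)|011⟩ + (-0.01998 + 0.194i)|100⟩ + (0.01998 - 0.194i)|101⟩ + (0.01998 + 0.194i)|110⟩ + (-0.01998 - 0.194i)|111⟩

H⊗3 gives amp(|y⟩) = (1/2√2) Σ_x (−1)^(x·y) amp(|x⟩), where x·y is the number of positions in which both x and y have a 1.
|000⟩: (0.5486i + 0.5623 + 0.6188)/(2√2) = (0.4176 + 0.194i)
|001⟩: (-0.5486i - 0.5623 - 0.6188)/(2√2) = (-0.4176 - 0.194i)
|010⟩: (0.5486i - 0.5623 - 0.6188)/(2√2) = (-0.4176 + 0.194i)
|011⟩: (-0.5486i + 0.5623 + 0.6188)/(2√2) = (0.4176 - 0.194i)
|100⟩: (0.5486i + 0.5623 - 0.6188)/(2√2) = (-0.01998 + 0.194i)
|101⟩: (-0.5486i - 0.5623 + 0.6188)/(2√2) = (0.01998 - 0.194i)
|110⟩: (0.5486i - 0.5623 + 0.6188)/(2√2) = (0.01998 + 0.194i)
|111⟩: (-0.5486i + 0.5623 - 0.6188)/(2√2) = (-0.01998 - 0.194i)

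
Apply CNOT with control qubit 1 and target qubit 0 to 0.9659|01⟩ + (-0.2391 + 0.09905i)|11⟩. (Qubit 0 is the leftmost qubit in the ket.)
(-0.2391 + 0.09905i)|01⟩ + 0.9659|11⟩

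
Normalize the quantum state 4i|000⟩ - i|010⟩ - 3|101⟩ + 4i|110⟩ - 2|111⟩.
0.5898i|000⟩ - 0.1474i|010⟩ - 0.4423|101⟩ + 0.5898i|110⟩ - 0.2949|111⟩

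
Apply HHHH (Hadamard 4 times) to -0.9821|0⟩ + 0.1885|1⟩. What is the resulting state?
-0.9821|0⟩ + 0.1885|1⟩

H² = I, so an even number of Hadamards cancels: H^4 = I and the state is unchanged.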